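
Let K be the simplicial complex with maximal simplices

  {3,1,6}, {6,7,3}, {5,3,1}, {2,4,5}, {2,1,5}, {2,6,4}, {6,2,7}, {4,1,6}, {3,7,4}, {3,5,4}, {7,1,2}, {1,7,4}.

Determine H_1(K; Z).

Take the total order 1 < 2 < 3 < 4 < 5 < 6 < 7 on the vertex set. Then K (dimension 2) consists of the simplices:

  0-simplices (7): [1], [2], [3], [4], [5], [6], [7]
  1-simplices (18): [1,2], [1,3], [1,4], [1,5], [1,6], [1,7], [2,4], [2,5], [2,6], [2,7], [3,4], [3,5], [3,6], [3,7], [4,5], [4,6], [4,7], [6,7]
  2-simplices (12): [1,2,5], [1,2,7], [1,3,5], [1,3,6], [1,4,6], [1,4,7], [2,4,5], [2,4,6], [2,6,7], [3,4,5], [3,4,7], [3,6,7]

Hence C_0 ≅ Z^7, C_1 ≅ Z^18, C_2 ≅ Z^12.

Boundary ∂_1: C_1 → C_0 sends each edge [p,q] (with p < q) to q − p.
This gives a 7×18 integer matrix of rank 6; reducing to Smith normal form yields diagonal entries (1,1,1,1,1,1).

Boundary ∂_2: C_2 → C_1 acts by ∂[p,q,r] = [q,r] − [p,r] + [p,q]. For instance
  ∂[1,4,7] = [4,7] − [1,7] + [1,4],
  ∂[3,4,7] = [4,7] − [3,7] + [3,4].
The 18×12 boundary matrix has rank 12 and Smith normal form diag(1,1,1,1,1,1,1,1,1,1,1,2).

Now H_k = ker ∂_k / im ∂_{k+1}, so:

  H_1: rank ker ∂_1 − rank ∂_2 = (18 − 6) − 12 = 0, and ∂_2 has invariant factor 2 > 1, so H_1 = Z_2.

H_1 ≅ Z_2.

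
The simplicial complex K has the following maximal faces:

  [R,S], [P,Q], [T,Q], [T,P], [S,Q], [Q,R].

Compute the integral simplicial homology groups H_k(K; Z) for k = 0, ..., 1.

Take the total order P < Q < R < S < T on the vertex set. Then K (dimension 1) consists of the simplices:

  0-simplices (5): P, Q, R, S, T
  1-simplices (6): PQ, PT, QR, QS, QT, RS

giving chain groups C_0 ≅ Z^5, C_1 ≅ Z^6.

Boundary ∂_1: C_1 → C_0 is given by ∂[p,q] = [q] − [p].
The resulting 5×6 matrix has rank 4, and its Smith normal form has invariant factors (1,1,1,1).

From H_k ≅ ker(∂_k) / im(∂_{k+1}) we obtain:

  H_0: rank C_0 − rank ∂_1 = 5 − 4 = 1, and the invariant factors of ∂_1 are all 1, so H_0 = Z.
  H_1: rank ker ∂_1 − rank ∂_2 = (6 − 4) − 0 = 2, and there is no ∂_2, so H_1 = Z^2.

H_0 ≅ Z,  H_1 ≅ Z^2.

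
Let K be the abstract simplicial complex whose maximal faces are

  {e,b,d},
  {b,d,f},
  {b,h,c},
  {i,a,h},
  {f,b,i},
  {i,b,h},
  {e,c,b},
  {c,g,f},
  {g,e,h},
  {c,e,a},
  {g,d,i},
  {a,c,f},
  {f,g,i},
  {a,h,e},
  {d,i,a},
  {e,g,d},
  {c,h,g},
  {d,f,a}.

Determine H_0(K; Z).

K has 9 vertices, 27 edges, 18 triangles.
rank ∂_0 = 0, rank ∂_1 = 8 ⇒ b_0 = 9 − 0 − 8 = 1; all invariant factors of ∂_1 are 1 so no torsion. So H_0 ≅ Z.

H_0 ≅ Z.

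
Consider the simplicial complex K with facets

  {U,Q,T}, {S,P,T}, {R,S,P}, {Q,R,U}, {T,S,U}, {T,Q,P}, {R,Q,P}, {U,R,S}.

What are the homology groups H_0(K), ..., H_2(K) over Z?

Order the vertices as P < Q < R < S < T < U. Listing each simplex with vertices in this order, K has dimension 2 with simplices:

  0-simplices (6): P, Q, R, S, T, U
  1-simplices (12): PQ, PR, PS, PT, QR, QT, QU, RS, RU, ST, SU, TU
  2-simplices (8): PQR, PQT, PRS, PST, QRU, QTU, RSU, STU

so the chain groups are C_0 ≅ Z^6, C_1 ≅ Z^12, C_2 ≅ Z^8.

Boundary ∂_1: C_1 → C_0 is given by ∂[p,q] = [q] − [p]. For instance
  ∂PT = T − P.
The resulting 6×12 matrix has rank 5, and its Smith normal form has invariant factors (1,1,1,1,1).

The boundary map ∂_2: C_2 → C_1 sends each 2-simplex [p,q,r] to [q,r] − [p,r] + [p,q]. For instance
  ∂PRS = RS − PS + PR,
  ∂PQT = QT − PT + PQ.
As a 12×8 matrix over Z this has rank 7, with invariant factors (1,1,1,1,1,1,1).

Now H_k = ker ∂_k / im ∂_{k+1}, so:

  H_0: rank C_0 − rank ∂_1 = 6 − 5 = 1, and the invariant factors of ∂_1 are all 1, so H_0 = Z.
  H_1: rank ker ∂_1 − rank ∂_2 = (12 − 5) − 7 = 0, and the invariant factors of ∂_2 are all 1, so H_1 = 0.
  H_2: rank ker ∂_2 − rank ∂_3 = (8 − 7) − 0 = 1, and there is no ∂_3, so H_2 = Z.

H_0 ≅ Z,  H_1 = 0,  H_2 ≅ Z.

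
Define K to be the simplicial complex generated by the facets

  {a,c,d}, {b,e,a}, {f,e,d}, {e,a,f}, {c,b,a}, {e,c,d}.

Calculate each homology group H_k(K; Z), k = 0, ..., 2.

K has 6 vertices, 12 edges, 6 triangles.
rank ∂_0 = 0, rank ∂_1 = 5 ⇒ b_0 = 6 − 0 − 5 = 1; all invariant factors of ∂_1 are 1 so no torsion. So H_0 = Z.
rank ∂_1 = 5, rank ∂_2 = 6 ⇒ b_1 = 12 − 5 − 6 = 1; all invariant factors of ∂_2 are 1 so no torsion. So H_1 = Z.
rank ∂_2 = 6, rank ∂_3 = 0 ⇒ b_2 = 6 − 6 − 0 = 0. So H_2 = 0.

H_0 = Z,  H_1 = Z,  H_2 = 0.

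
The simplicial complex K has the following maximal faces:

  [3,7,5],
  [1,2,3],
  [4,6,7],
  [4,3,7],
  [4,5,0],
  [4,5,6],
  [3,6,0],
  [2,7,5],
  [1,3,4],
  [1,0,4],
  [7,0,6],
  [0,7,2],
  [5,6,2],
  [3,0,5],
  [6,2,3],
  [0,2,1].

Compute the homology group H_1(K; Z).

H_1 = Z^2.

Order the vertices as 0 < 1 < 2 < 3 < 4 < 5 < 6 < 7. Listing each simplex with vertices in this order, K has dimension 2 with simplices:

  0-simplices (8): [0], [1], [2], [3], [4], [5], [6], [7]
  1-simplices (24): (24 of them)
  2-simplices (16): [0,1,2], [0,1,4], [0,2,7], [0,3,5], [0,3,6], [0,4,5], [0,6,7], [1,2,3], [1,3,4], [2,3,6], [2,5,6], [2,5,7], [3,4,7], [3,5,7], [4,5,6], [4,6,7]

Hence C_0 ≅ Z^8, C_1 ≅ Z^24, C_2 ≅ Z^16.

Boundary ∂_1: C_1 → C_0 is given by ∂[p,q] = [q] − [p].
This gives a 8×24 integer matrix of rank 7; reducing to Smith normal form yields diagonal entries (1,1,1,1,1,1,1).

The boundary map ∂_2: C_2 → C_1 acts by ∂[p,q,r] = [q,r] − [p,r] + [p,q]. For instance
  ∂[0,6,7] = [6,7] − [0,7] + [0,6],
  ∂[4,5,6] = [5,6] − [4,6] + [4,5].
As a 24×16 matrix over Z this has rank 15, with invariant factors (1,1,1,1,1,1,1,1,1,1,1,1,1,1,1).

From H_k ≅ ker(∂_k) / im(∂_{k+1}) we obtain:

  H_1: rank ker ∂_1 − rank ∂_2 = (24 − 7) − 15 = 2, and the invariant factors of ∂_2 are all 1, so H_1 = Z^2.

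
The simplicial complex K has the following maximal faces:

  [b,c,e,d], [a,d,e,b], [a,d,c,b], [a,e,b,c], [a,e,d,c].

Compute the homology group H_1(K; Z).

We work with the vertex ordering a < b < c < d < e. The simplices of K, each written with vertices in increasing order, are:

  0-simplices (5): a, b, c, d, e
  1-simplices (10): ab, ac, ad, ae, bc, bd, be, cd, ce, de
  2-simplices (10): abc, abd, abe, acd, ace, ade, bcd, bce, bde, cde
  3-simplices (5): abcd, abce, abde, acde, bcde

so the chain groups are C_0 ≅ Z^5, C_1 ≅ Z^10, C_2 ≅ Z^10, C_3 ≅ Z^5.

The boundary map ∂_1: C_1 → C_0 sends each edge [p,q] (with p < q) to q − p. For instance
  ∂be = e − b.
The 5×10 boundary matrix has rank 4 and Smith normal form diag(1,1,1,1).

Boundary ∂_2: C_2 → C_1 sends each 2-simplex [p,q,r] to [q,r] − [p,r] + [p,q]. For instance
  ∂cde = de − ce + cd,
  ∂bcd = cd − bd + bc.
The 10×10 boundary matrix has rank 6 and Smith normal form diag(1,1,1,1,1,1).

∂_3: C_3 → C_2 sends each 3-simplex σ to the alternating sum Σ_i (−1)^i (σ with its i-th vertex removed). For instance
  ∂abcd = bcd − acd + abd − abc,
  ∂abde = bde − ade + abe − abd.
The 10×5 boundary matrix has rank 4 and Smith normal form diag(1,1,1,1).

From H_k ≅ ker(∂_k) / im(∂_{k+1}) we obtain:

  H_1: rank ker ∂_1 − rank ∂_2 = (10 − 4) − 6 = 0, and the invariant factors of ∂_2 are all 1, so H_1 = 0.

H_1 ≅ 0.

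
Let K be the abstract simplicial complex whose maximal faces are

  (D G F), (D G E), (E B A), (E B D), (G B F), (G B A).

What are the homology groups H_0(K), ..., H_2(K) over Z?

H_0 = Z,  H_1 = Z,  H_2 = 0.

Order the vertices as A < B < D < E < F < G. Listing each simplex with vertices in this order, K has dimension 2 with simplices:

  0-simplices (6): A, B, D, E, F, G
  1-simplices (12): AB, AE, AG, BD, BE, BF, BG, DE, DF, DG, EG, FG
  2-simplices (6): ABE, ABG, BDE, BFG, DEG, DFG

giving chain groups C_0 ≅ Z^6, C_1 ≅ Z^12, C_2 ≅ Z^6.

∂_1: C_1 → C_0 sends each edge [p,q] (with p < q) to q − p. For instance
  ∂EG = G − E.
The resulting 6×12 matrix has rank 5, and its Smith normal form has invariant factors (1,1,1,1,1).

∂_2: C_2 → C_1 maps a triangle to the signed sum of its edges. For instance
  ∂ABG = BG − AG + AB,
  ∂DEG = EG − DG + DE.
The resulting 12×6 matrix has rank 6, and its Smith normal form has invariant factors (1,1,1,1,1,1).

Now H_k = ker ∂_k / im ∂_{k+1}, so:

  H_0: rank C_0 − rank ∂_1 = 6 − 5 = 1, and the invariant factors of ∂_1 are all 1, so H_0 = Z.
  H_1: rank ker ∂_1 − rank ∂_2 = (12 − 5) − 6 = 1, and the invariant factors of ∂_2 are all 1, so H_1 = Z.
  H_2: rank ker ∂_2 − rank ∂_3 = (6 − 6) − 0 = 0, and there is no ∂_3, so H_2 = 0.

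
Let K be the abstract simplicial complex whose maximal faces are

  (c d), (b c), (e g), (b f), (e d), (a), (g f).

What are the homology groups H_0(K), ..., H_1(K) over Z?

H_0 = Z^2,  H_1 = Z.

Fix the vertex order a < b < c < d < e < f < g and write every simplex with vertices in increasing order. Then dim K = 1 and the simplices of K are:

  0-simplices (7): a, b, c, d, e, f, g
  1-simplices (6): bc, bf, cd, de, eg, fg

Hence C_0 ≅ Z^7, C_1 ≅ Z^6.

Boundary ∂_1: C_1 → C_0 sends each edge [p,q] (with p < q) to q − p. For instance
  ∂bf = f − b.
This gives a 7×6 integer matrix of rank 5; reducing to Smith normal form yields diagonal entries (1,1,1,1,1).

Now H_k = ker ∂_k / im ∂_{k+1}, so:

  H_0: rank C_0 − rank ∂_1 = 7 − 5 = 2, and the invariant factors of ∂_1 are all 1, so H_0 ≅ Z^2.
  H_1: rank ker ∂_1 − rank ∂_2 = (6 − 5) − 0 = 1, and there is no ∂_2, so H_1 ≅ Z.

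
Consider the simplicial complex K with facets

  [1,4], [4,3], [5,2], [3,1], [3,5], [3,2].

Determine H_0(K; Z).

H_0 = Z.

Take the total order 1 < 2 < 3 < 4 < 5 on the vertex set. Then K (dimension 1) consists of the simplices:

  0-simplices (5): [1], [2], [3], [4], [5]
  1-simplices (6): [1,3], [1,4], [2,3], [2,5], [3,4], [3,5]

giving chain groups C_0 ≅ Z^5, C_1 ≅ Z^6.

The boundary map ∂_1: C_1 → C_0 maps an edge to its endpoints' difference, ∂[p,q] = q − p. For instance
  ∂[3,4] = [4] − [3].
As a 5×6 matrix over Z this has rank 4, with invariant factors (1,1,1,1).

From H_k ≅ ker(∂_k) / im(∂_{k+1}) we obtain:

  H_0: rank C_0 − rank ∂_1 = 5 − 4 = 1, and the invariant factors of ∂_1 are all 1, so H_0 = Z.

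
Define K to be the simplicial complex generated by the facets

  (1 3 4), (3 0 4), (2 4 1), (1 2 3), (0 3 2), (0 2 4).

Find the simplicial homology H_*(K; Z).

K has 5 vertices, 9 edges, 6 triangles.
rank ∂_0 = 0, rank ∂_1 = 4 ⇒ b_0 = 5 − 0 − 4 = 1; all invariant factors of ∂_1 are 1 so no torsion. So H_0 ≅ Z.
rank ∂_1 = 4, rank ∂_2 = 5 ⇒ b_1 = 9 − 4 − 5 = 0; all invariant factors of ∂_2 are 1 so no torsion. So H_1 ≅ 0.
rank ∂_2 = 5, rank ∂_3 = 0 ⇒ b_2 = 6 − 5 − 0 = 1. So H_2 ≅ Z.

H_0 ≅ Z,  H_1 = 0,  H_2 ≅ Z.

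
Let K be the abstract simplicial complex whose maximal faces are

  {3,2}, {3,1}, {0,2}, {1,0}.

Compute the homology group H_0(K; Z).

H_0 = Z.

Take the total order 0 < 1 < 2 < 3 on the vertex set. Then K (dimension 1) consists of the simplices:

  0-simplices (4): [0], [1], [2], [3]
  1-simplices (4): [0,1], [0,2], [1,3], [2,3]

so the chain groups are C_0 ≅ Z^4, C_1 ≅ Z^4.

∂_1: C_1 → C_0 sends each edge [p,q] (with p < q) to q − p. For instance
  ∂[2,3] = [3] − [2].
The 4×4 boundary matrix has rank 3 and Smith normal form diag(1,1,1).

Reading off H_k = ker ∂_k / im ∂_{k+1}:

  H_0: rank C_0 − rank ∂_1 = 4 − 3 = 1, and the invariant factors of ∂_1 are all 1, so H_0 = Z.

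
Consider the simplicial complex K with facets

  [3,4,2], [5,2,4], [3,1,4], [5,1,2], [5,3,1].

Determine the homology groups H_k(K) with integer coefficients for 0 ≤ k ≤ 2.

H_0 = Z,  H_1 = Z,  H_2 = 0.

We work with the vertex ordering 1 < 2 < 3 < 4 < 5. The simplices of K, each written with vertices in increasing order, are:

  0-simplices (5): [1], [2], [3], [4], [5]
  1-simplices (10): [1,2], [1,3], [1,4], [1,5], [2,3], [2,4], [2,5], [3,4], [3,5], [4,5]
  2-simplices (5): [1,2,5], [1,3,4], [1,3,5], [2,3,4], [2,4,5]

giving chain groups C_0 ≅ Z^5, C_1 ≅ Z^10, C_2 ≅ Z^5.

∂_1: C_1 → C_0 sends each edge [p,q] (with p < q) to q − p. For instance
  ∂[1,5] = [5] − [1].
This gives a 5×10 integer matrix of rank 4; reducing to Smith normal form yields diagonal entries (1,1,1,1).

∂_2: C_2 → C_1 maps a triangle to the signed sum of its edges. For instance
  ∂[2,4,5] = [4,5] − [2,5] + [2,4],
  ∂[1,3,4] = [3,4] − [1,4] + [1,3].
As a 10×5 matrix over Z this has rank 5, with invariant factors (1,1,1,1,1).

Now H_k = ker ∂_k / im ∂_{k+1}, so:

  H_0: rank C_0 − rank ∂_1 = 5 − 4 = 1, and the invariant factors of ∂_1 are all 1, so H_0 = Z.
  H_1: rank ker ∂_1 − rank ∂_2 = (10 − 4) − 5 = 1, and the invariant factors of ∂_2 are all 1, so H_1 = Z.
  H_2: rank ker ∂_2 − rank ∂_3 = (5 − 5) − 0 = 0, and there is no ∂_3, so H_2 = 0.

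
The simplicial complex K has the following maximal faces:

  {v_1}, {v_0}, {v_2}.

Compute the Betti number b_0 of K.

Order the vertices as v_0 < v_1 < v_2. Listing each simplex with vertices in this order, K has dimension 0 with simplices:

  0-simplices (3): [v_0], [v_1], [v_2]

Hence C_0 ≅ Z^3.

From H_k ≅ ker(∂_k) / im(∂_{k+1}) we obtain:

  H_0: rank C_0 − rank ∂_1 = 3 − 0 = 3, and there is no ∂_1, so H_0 = Z^3.

Hence the Betti numbers are b_0 = 3.

b_0 = 3.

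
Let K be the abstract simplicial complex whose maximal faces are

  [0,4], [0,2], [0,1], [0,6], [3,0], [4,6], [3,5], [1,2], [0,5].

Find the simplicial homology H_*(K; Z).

H_0 ≅ Z,  H_1 ≅ Z^3.

Fix the vertex order 0 < 1 < 2 < 3 < 4 < 5 < 6 and write every simplex with vertices in increasing order. Then dim K = 1 and the simplices of K are:

  0-simplices (7): [0], [1], [2], [3], [4], [5], [6]
  1-simplices (9): [0,1], [0,2], [0,3], [0,4], [0,5], [0,6], [1,2], [3,5], [4,6]

Hence C_0 ≅ Z^7, C_1 ≅ Z^9.

Boundary ∂_1: C_1 → C_0 sends each edge [p,q] (with p < q) to q − p. For instance
  ∂[0,3] = [3] − [0].
The resulting 7×9 matrix has rank 6, and its Smith normal form has invariant factors (1,1,1,1,1,1).

Computing H_k = (kernel of ∂_k) / (image of ∂_{k+1}):

  H_0: rank C_0 − rank ∂_1 = 7 − 6 = 1, and the invariant factors of ∂_1 are all 1, so H_0 ≅ Z.
  H_1: rank ker ∂_1 − rank ∂_2 = (9 − 6) − 0 = 3, and there is no ∂_2, so H_1 ≅ Z^3.

As a check, the Euler characteristic is 7 − 9 = -2, which agrees with 1 − 3 = -2.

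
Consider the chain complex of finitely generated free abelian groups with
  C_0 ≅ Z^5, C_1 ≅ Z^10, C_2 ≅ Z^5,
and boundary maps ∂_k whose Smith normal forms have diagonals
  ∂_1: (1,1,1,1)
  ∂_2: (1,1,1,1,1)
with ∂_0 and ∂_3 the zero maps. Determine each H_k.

H_0 ≅ Z,  H_1 ≅ Z,  H_2 = 0.

H_0: b_0 = 5 − 0 − 4 = 1; torsion from ∂_1 factors > 1: none. So H_0 ≅ Z.
H_1: b_1 = 10 − 4 − 5 = 1; torsion from ∂_2 factors > 1: none. So H_1 ≅ Z.
H_2: b_2 = 5 − 5 − 0 = 0; torsion from ∂_3 factors > 1: none. So H_2 ≅ 0.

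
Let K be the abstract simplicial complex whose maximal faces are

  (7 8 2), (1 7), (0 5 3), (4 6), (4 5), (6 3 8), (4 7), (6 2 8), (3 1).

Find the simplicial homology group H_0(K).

H_0 ≅ Z.

Fix the vertex order 0 < 1 < 2 < 3 < 4 < 5 < 6 < 7 < 8 and write every simplex with vertices in increasing order. Then dim K = 2 and the simplices of K are:

  0-simplices (9): [0], [1], [2], [3], [4], [5], [6], [7], [8]
  1-simplices (15): [0,3], [0,5], [1,3], [1,7], [2,6], [2,7], [2,8], [3,5], [3,6], [3,8], [4,5], [4,6], [4,7], [6,8], [7,8]
  2-simplices (4): [0,3,5], [2,6,8], [2,7,8], [3,6,8]

giving chain groups C_0 ≅ Z^9, C_1 ≅ Z^15, C_2 ≅ Z^4.

∂_1: C_1 → C_0 sends each edge [p,q] (with p < q) to q − p.
The 9×15 boundary matrix has rank 8 and Smith normal form diag(1,1,1,1,1,1,1,1).

∂_2: C_2 → C_1 maps a triangle to the signed sum of its edges. For instance
  ∂[3,6,8] = [6,8] − [3,8] + [3,6],
  ∂[2,7,8] = [7,8] − [2,8] + [2,7].
The 15×4 boundary matrix has rank 4 and Smith normal form diag(1,1,1,1).

Reading off H_k = ker ∂_k / im ∂_{k+1}:

  H_0: rank C_0 − rank ∂_1 = 9 − 8 = 1, and the invariant factors of ∂_1 are all 1, so H_0 = Z.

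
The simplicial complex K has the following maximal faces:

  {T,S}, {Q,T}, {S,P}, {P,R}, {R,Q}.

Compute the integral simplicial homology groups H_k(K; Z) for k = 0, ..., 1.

Order the vertices as P < Q < R < S < T. Listing each simplex with vertices in this order, K has dimension 1 with simplices:

  0-simplices (5): P, Q, R, S, T
  1-simplices (5): PR, PS, QR, QT, ST

giving chain groups C_0 ≅ Z^5, C_1 ≅ Z^5.

The boundary map ∂_1: C_1 → C_0 is given by ∂[p,q] = [q] − [p].
The 5×5 boundary matrix has rank 4 and Smith normal form diag(1,1,1,1).

Reading off H_k = ker ∂_k / im ∂_{k+1}:

  H_0: rank C_0 − rank ∂_1 = 5 − 4 = 1, and the invariant factors of ∂_1 are all 1, so H_0 ≅ Z.
  H_1: rank ker ∂_1 − rank ∂_2 = (5 − 4) − 0 = 1, and there is no ∂_2, so H_1 ≅ Z.

(K is a triangulation of the circle S^1.)

H_0 ≅ Z,  H_1 ≅ Z.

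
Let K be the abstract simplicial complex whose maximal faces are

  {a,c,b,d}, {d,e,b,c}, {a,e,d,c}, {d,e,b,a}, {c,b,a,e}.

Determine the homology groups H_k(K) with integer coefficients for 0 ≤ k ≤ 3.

Fix the vertex order a < b < c < d < e and write every simplex with vertices in increasing order. Then dim K = 3 and the simplices of K are:

  0-simplices (5): a, b, c, d, e
  1-simplices (10): ab, ac, ad, ae, bc, bd, be, cd, ce, de
  2-simplices (10): abc, abd, abe, acd, ace, ade, bcd, bce, bde, cde
  3-simplices (5): abcd, abce, abde, acde, bcde

giving chain groups C_0 ≅ Z^5, C_1 ≅ Z^10, C_2 ≅ Z^10, C_3 ≅ Z^5.

The boundary map ∂_1: C_1 → C_0 is given by ∂[p,q] = [q] − [p]. For instance
  ∂ab = b − a.
This gives a 5×10 integer matrix of rank 4; reducing to Smith normal form yields diagonal entries (1,1,1,1).

The boundary map ∂_2: C_2 → C_1 sends each 2-simplex [p,q,r] to [q,r] − [p,r] + [p,q]. For instance
  ∂ade = de − ae + ad,
  ∂bde = de − be + bd.
The resulting 10×10 matrix has rank 6, and its Smith normal form has invariant factors (1,1,1,1,1,1).

The boundary map ∂_3: C_3 → C_2 sends each 3-simplex σ to the alternating sum Σ_i (−1)^i (σ with its i-th vertex removed). For instance
  ∂acde = cde − ade + ace − acd,
  ∂bcde = cde − bde + bce − bcd.
The resulting 10×5 matrix has rank 4, and its Smith normal form has invariant factors (1,1,1,1).

Computing H_k = (kernel of ∂_k) / (image of ∂_{k+1}):

  H_0: rank C_0 − rank ∂_1 = 5 − 4 = 1, and the invariant factors of ∂_1 are all 1, so H_0 ≅ Z.
  H_1: rank ker ∂_1 − rank ∂_2 = (10 − 4) − 6 = 0, and the invariant factors of ∂_2 are all 1, so H_1 ≅ 0.
  H_2: rank ker ∂_2 − rank ∂_3 = (10 − 6) − 4 = 0, and the invariant factors of ∂_3 are all 1, so H_2 ≅ 0.
  H_3: rank ker ∂_3 − rank ∂_4 = (5 − 4) − 0 = 1, and there is no ∂_4, so H_3 ≅ Z.

H_0 ≅ Z,  H_1 = 0,  H_2 = 0,  H_3 ≅ Z.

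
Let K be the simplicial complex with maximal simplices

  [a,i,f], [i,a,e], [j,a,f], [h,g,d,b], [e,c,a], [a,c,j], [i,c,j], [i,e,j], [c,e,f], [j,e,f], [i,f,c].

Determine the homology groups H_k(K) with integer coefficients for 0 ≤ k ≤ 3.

We work with the vertex ordering a < b < c < d < e < f < g < h < i < j. The simplices of K, each written with vertices in increasing order, are:

  0-simplices (10): a, b, c, d, e, f, g, h, i, j
  1-simplices (21): ac, ae, af, ai, aj, bd, bg, bh, ce, cf, ci, cj, dg, dh, ef, ei, ej, fi, fj, gh, ij
  2-simplices (14): ace, acj, aei, afi, afj, bdg, bdh, bgh, cef, cfi, cij, dgh, efj, eij
  3-simplices (1): bdgh

so the chain groups are C_0 ≅ Z^10, C_1 ≅ Z^21, C_2 ≅ Z^14, C_3 ≅ Z^1.

Boundary ∂_1: C_1 → C_0 is given by ∂[p,q] = [q] − [p]. For instance
  ∂dh = h − d.
This gives a 10×21 integer matrix of rank 8; reducing to Smith normal form yields diagonal entries (1,1,1,1,1,1,1,1).

The boundary map ∂_2: C_2 → C_1 acts by ∂[p,q,r] = [q,r] − [p,r] + [p,q]. For instance
  ∂cij = ij − cj + ci,
  ∂cfi = fi − ci + cf.
The 21×14 boundary matrix has rank 13 and Smith normal form diag(1,1,1,1,1,1,1,1,1,1,1,1,2).

∂_3: C_3 → C_2 sends each 3-simplex σ to the alternating sum Σ_i (−1)^i (σ with its i-th vertex removed). For instance
  ∂bdgh = dgh − bgh + bdh − bdg.
This gives a 14×1 integer matrix of rank 1; reducing to Smith normal form yields diagonal entries (1).

Computing H_k = (kernel of ∂_k) / (image of ∂_{k+1}):

  H_0: rank C_0 − rank ∂_1 = 10 − 8 = 2, and the invariant factors of ∂_1 are all 1, so H_0 = Z^2.
  H_1: rank ker ∂_1 − rank ∂_2 = (21 − 8) − 13 = 0, and ∂_2 has invariant factor 2 > 1, so H_1 = Z/2Z.
  H_2: rank ker ∂_2 − rank ∂_3 = (14 − 13) − 1 = 0, and the invariant factors of ∂_3 are all 1, so H_2 = 0.
  H_3: rank ker ∂_3 − rank ∂_4 = (1 − 1) − 0 = 0, and there is no ∂_4, so H_3 = 0.

H_0 = Z^2,  H_1 = Z/2Z,  H_2 = 0,  H_3 = 0.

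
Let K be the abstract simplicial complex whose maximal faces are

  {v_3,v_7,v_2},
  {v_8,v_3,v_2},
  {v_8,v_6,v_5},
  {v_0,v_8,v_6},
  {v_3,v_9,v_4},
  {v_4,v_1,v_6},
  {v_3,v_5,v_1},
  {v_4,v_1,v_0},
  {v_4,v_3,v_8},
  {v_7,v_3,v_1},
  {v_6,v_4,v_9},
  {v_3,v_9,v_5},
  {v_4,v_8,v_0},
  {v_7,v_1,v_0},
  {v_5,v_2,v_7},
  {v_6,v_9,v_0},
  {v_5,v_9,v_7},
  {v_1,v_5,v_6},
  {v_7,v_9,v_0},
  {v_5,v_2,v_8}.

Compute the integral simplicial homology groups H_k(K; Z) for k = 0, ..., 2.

Fix the vertex order v_0 < v_1 < v_2 < v_3 < v_4 < v_5 < v_6 < v_7 < v_8 < v_9 and write every simplex with vertices in increasing order. Then dim K = 2 and the simplices of K are:

  0-simplices (10): [v_0], [v_1], [v_2], [v_3], [v_4], [v_5], [v_6], [v_7], [v_8], [v_9]
  1-simplices (30): (30 of them)
  2-simplices (20): (20 of them)

Hence C_0 ≅ Z^10, C_1 ≅ Z^30, C_2 ≅ Z^20.

∂_1: C_1 → C_0 is given by ∂[p,q] = [q] − [p]. For instance
  ∂[v_6,v_9] = [v_9] − [v_6].
This gives a 10×30 integer matrix of rank 9; reducing to Smith normal form yields diagonal entries (1,1,1,1,1,1,1,1,1).

Boundary ∂_2: C_2 → C_1 sends each 2-simplex [p,q,r] to [q,r] − [p,r] + [p,q]. For instance
  ∂[v_3,v_4,v_8] = [v_4,v_8] − [v_3,v_8] + [v_3,v_4],
  ∂[v_5,v_7,v_9] = [v_7,v_9] − [v_5,v_9] + [v_5,v_7].
The resulting 30×20 matrix has rank 20, and its Smith normal form has invariant factors (1,1,1,1,1,1,1,1,1,1,1,1,1,1,1,1,1,1,1,2).

Now H_k = ker ∂_k / im ∂_{k+1}, so:

  H_0: rank C_0 − rank ∂_1 = 10 − 9 = 1, and the invariant factors of ∂_1 are all 1, so H_0 = Z.
  H_1: rank ker ∂_1 − rank ∂_2 = (30 − 9) − 20 = 1, and ∂_2 has invariant factor 2 > 1, so H_1 = Z ⊕ Z/2Z.
  H_2: rank ker ∂_2 − rank ∂_3 = (20 − 20) − 0 = 0, and there is no ∂_3, so H_2 = 0.

(K is a triangulation of the Klein bottle.)

H_0 ≅ Z,  H_1 ≅ Z ⊕ Z/2Z,  H_2 = 0.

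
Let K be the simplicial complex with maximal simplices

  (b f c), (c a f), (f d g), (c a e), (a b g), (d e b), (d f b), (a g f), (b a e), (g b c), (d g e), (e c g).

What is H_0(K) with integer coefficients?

H_0 = Z.

Take the total order a < b < c < d < e < f < g on the vertex set. Then K (dimension 2) consists of the simplices:

  0-simplices (7): a, b, c, d, e, f, g
  1-simplices (18): ab, ac, ae, af, ag, bc, bd, be, bf, bg, ce, cf, cg, de, df, dg, eg, fg
  2-simplices (12): abe, abg, ace, acf, afg, bcf, bcg, bde, bdf, ceg, deg, dfg

Hence C_0 ≅ Z^7, C_1 ≅ Z^18, C_2 ≅ Z^12.

The boundary map ∂_1: C_1 → C_0 maps an edge to its endpoints' difference, ∂[p,q] = q − p. For instance
  ∂bg = g − b.
The 7×18 boundary matrix has rank 6 and Smith normal form diag(1,1,1,1,1,1).

∂_2: C_2 → C_1 acts by ∂[p,q,r] = [q,r] − [p,r] + [p,q]. For instance
  ∂ace = ce − ae + ac,
  ∂deg = eg − dg + de.
As a 18×12 matrix over Z this has rank 12, with invariant factors (1,1,1,1,1,1,1,1,1,1,1,2).

Computing H_k = (kernel of ∂_k) / (image of ∂_{k+1}):

  H_0: rank C_0 − rank ∂_1 = 7 − 6 = 1, and the invariant factors of ∂_1 are all 1, so H_0 ≅ Z.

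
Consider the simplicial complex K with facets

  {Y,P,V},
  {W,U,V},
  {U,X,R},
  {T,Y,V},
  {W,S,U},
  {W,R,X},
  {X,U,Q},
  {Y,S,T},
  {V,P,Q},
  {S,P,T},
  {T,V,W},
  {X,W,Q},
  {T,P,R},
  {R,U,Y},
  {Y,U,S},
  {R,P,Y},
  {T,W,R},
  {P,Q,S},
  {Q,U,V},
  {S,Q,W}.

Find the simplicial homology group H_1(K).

Fix the vertex order P < Q < R < S < T < U < V < W < X < Y and write every simplex with vertices in increasing order. Then dim K = 2 and the simplices of K are:

  0-simplices (10): P, Q, R, S, T, U, V, W, X, Y
  1-simplices (30): PQ, PR, PS, PT, PV, PY, QS, QU, QV, QW, QX, RT, RU, RW, RX, RY, ST, SU, SW, SY, TV, TW, TY, UV, UW, UX, UY, VW, VY, WX
  2-simplices (20): PQS, PQV, PRT, PRY, PST, PVY, QSW, QUV, QUX, QWX, RTW, RUX, RUY, RWX, STY, SUW, SUY, TVW, TVY, UVW

giving chain groups C_0 ≅ Z^10, C_1 ≅ Z^30, C_2 ≅ Z^20.

∂_1: C_1 → C_0 is given by ∂[p,q] = [q] − [p].
The 10×30 boundary matrix has rank 9 and Smith normal form diag(1,1,1,1,1,1,1,1,1).

Boundary ∂_2: C_2 → C_1 acts by ∂[p,q,r] = [q,r] − [p,r] + [p,q]. For instance
  ∂STY = TY − SY + ST,
  ∂PST = ST − PT + PS.
This gives a 30×20 integer matrix of rank 20; reducing to Smith normal form yields diagonal entries (1,1,1,1,1,1,1,1,1,1,1,1,1,1,1,1,1,1,1,2).

From H_k ≅ ker(∂_k) / im(∂_{k+1}) we obtain:

  H_1: rank ker ∂_1 − rank ∂_2 = (30 − 9) − 20 = 1, and ∂_2 has invariant factor 2 > 1, so H_1 ≅ Z ⊕ Z/2.

(K is a triangulation of the Klein bottle.)

H_1 ≅ Z ⊕ Z/2.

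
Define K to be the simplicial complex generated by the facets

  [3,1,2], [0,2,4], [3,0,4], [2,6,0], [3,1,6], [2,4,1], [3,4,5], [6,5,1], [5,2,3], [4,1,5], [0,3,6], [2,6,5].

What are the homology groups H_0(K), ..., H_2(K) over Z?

Order the vertices as 0 < 1 < 2 < 3 < 4 < 5 < 6. Listing each simplex with vertices in this order, K has dimension 2 with simplices:

  0-simplices (7): [0], [1], [2], [3], [4], [5], [6]
  1-simplices (18): [0,2], [0,3], [0,4], [0,6], [1,2], [1,3], [1,4], [1,5], [1,6], [2,3], [2,4], [2,5], [2,6], [3,4], [3,5], [3,6], [4,5], [5,6]
  2-simplices (12): [0,2,4], [0,2,6], [0,3,4], [0,3,6], [1,2,3], [1,2,4], [1,3,6], [1,4,5], [1,5,6], [2,3,5], [2,5,6], [3,4,5]

so the chain groups are C_0 ≅ Z^7, C_1 ≅ Z^18, C_2 ≅ Z^12.

∂_1: C_1 → C_0 maps an edge to its endpoints' difference, ∂[p,q] = q − p. For instance
  ∂[0,6] = [6] − [0].
As a 7×18 matrix over Z this has rank 6, with invariant factors (1,1,1,1,1,1).

The boundary map ∂_2: C_2 → C_1 sends each 2-simplex [p,q,r] to [q,r] − [p,r] + [p,q]. For instance
  ∂[2,5,6] = [5,6] − [2,6] + [2,5],
  ∂[1,3,6] = [3,6] − [1,6] + [1,3].
The resulting 18×12 matrix has rank 12, and its Smith normal form has invariant factors (1,1,1,1,1,1,1,1,1,1,1,2).

Reading off H_k = ker ∂_k / im ∂_{k+1}:

  H_0: rank C_0 − rank ∂_1 = 7 − 6 = 1, and the invariant factors of ∂_1 are all 1, so H_0 ≅ Z.
  H_1: rank ker ∂_1 − rank ∂_2 = (18 − 6) − 12 = 0, and ∂_2 has invariant factor 2 > 1, so H_1 ≅ Z/2Z.
  H_2: rank ker ∂_2 − rank ∂_3 = (12 − 12) − 0 = 0, and there is no ∂_3, so H_2 ≅ 0.

(K is a triangulation of the real projective plane RP^2.)

H_0 = Z,  H_1 = Z/2Z,  H_2 = 0.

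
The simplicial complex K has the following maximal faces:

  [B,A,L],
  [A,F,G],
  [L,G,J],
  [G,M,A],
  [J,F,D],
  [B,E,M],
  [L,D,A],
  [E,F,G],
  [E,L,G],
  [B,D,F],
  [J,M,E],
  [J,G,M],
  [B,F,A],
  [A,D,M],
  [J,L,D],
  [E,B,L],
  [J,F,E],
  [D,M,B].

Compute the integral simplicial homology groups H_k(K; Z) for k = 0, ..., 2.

Fix the vertex order A < B < D < E < F < G < J < L < M and write every simplex with vertices in increasing order. Then dim K = 2 and the simplices of K are:

  0-simplices (9): A, B, D, E, F, G, J, L, M
  1-simplices (27): AB, AD, AF, AG, AL, AM, BD, BE, BF, BL, BM, DF, DJ, DL, DM, EF, EG, EJ, EL, EM, FG, FJ, GJ, GL, GM, JL, JM
  2-simplices (18): ABF, ABL, ADL, ADM, AFG, AGM, BDF, BDM, BEL, BEM, DFJ, DJL, EFG, EFJ, EGL, EJM, GJL, GJM

giving chain groups C_0 ≅ Z^9, C_1 ≅ Z^27, C_2 ≅ Z^18.

The boundary map ∂_1: C_1 → C_0 sends each edge [p,q] (with p < q) to q − p. For instance
  ∂AB = B − A.
The 9×27 boundary matrix has rank 8 and Smith normal form diag(1,1,1,1,1,1,1,1).

Boundary ∂_2: C_2 → C_1 maps a triangle to the signed sum of its edges. For instance
  ∂EFJ = FJ − EJ + EF,
  ∂ABL = BL − AL + AB.
The 27×18 boundary matrix has rank 18 and Smith normal form diag(1,1,1,1,1,1,1,1,1,1,1,1,1,1,1,1,1,2).

Computing H_k = (kernel of ∂_k) / (image of ∂_{k+1}):

  H_0: rank C_0 − rank ∂_1 = 9 − 8 = 1, and the invariant factors of ∂_1 are all 1, so H_0 = Z.
  H_1: rank ker ∂_1 − rank ∂_2 = (27 − 8) − 18 = 1, and ∂_2 has invariant factor 2 > 1, so H_1 = Z ⊕ Z/2.
  H_2: rank ker ∂_2 − rank ∂_3 = (18 − 18) − 0 = 0, and there is no ∂_3, so H_2 = 0.

As a check, the Euler characteristic is 9 − 27 + 18 = 0, which agrees with 1 − 1 + 0 = 0.

H_0 ≅ Z,  H_1 ≅ Z ⊕ Z/2,  H_2 = 0.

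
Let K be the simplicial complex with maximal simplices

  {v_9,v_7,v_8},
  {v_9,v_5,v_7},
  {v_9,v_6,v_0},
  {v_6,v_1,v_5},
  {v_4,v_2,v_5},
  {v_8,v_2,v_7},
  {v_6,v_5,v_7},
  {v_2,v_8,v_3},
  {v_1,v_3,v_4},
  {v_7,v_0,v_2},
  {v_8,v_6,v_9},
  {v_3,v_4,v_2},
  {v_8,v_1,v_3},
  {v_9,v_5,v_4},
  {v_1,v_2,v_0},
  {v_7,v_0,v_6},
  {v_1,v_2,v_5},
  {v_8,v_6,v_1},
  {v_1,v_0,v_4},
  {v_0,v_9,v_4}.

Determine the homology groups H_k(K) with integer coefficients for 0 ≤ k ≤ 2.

K has 10 vertices, 30 edges, 20 triangles.
rank ∂_0 = 0, rank ∂_1 = 9 ⇒ b_0 = 10 − 0 − 9 = 1; all invariant factors of ∂_1 are 1 so no torsion. So H_0 ≅ Z.
rank ∂_1 = 9, rank ∂_2 = 20 ⇒ b_1 = 30 − 9 − 20 = 1; ∂_2 has invariant factor(s) [2] giving torsion. So H_1 ≅ Z ⊕ Z/2.
rank ∂_2 = 20, rank ∂_3 = 0 ⇒ b_2 = 20 − 20 − 0 = 0. So H_2 ≅ 0.

H_0 ≅ Z,  H_1 ≅ Z ⊕ Z/2,  H_2 = 0.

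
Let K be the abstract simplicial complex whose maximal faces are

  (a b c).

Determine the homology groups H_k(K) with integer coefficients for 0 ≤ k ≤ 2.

H_0 ≅ Z,  H_1 = 0,  H_2 = 0.

We work with the vertex ordering a < b < c. The simplices of K, each written with vertices in increasing order, are:

  0-simplices (3): a, b, c
  1-simplices (3): ab, ac, bc
  2-simplices (1): abc

so the chain groups are C_0 ≅ Z^3, C_1 ≅ Z^3, C_2 ≅ Z^1.

∂_1: C_1 → C_0 maps an edge to its endpoints' difference, ∂[p,q] = q − p. For instance
  ∂ab = b − a.
As a 3×3 matrix over Z this has rank 2, with invariant factors (1,1).

Boundary ∂_2: C_2 → C_1 maps a triangle to the signed sum of its edges. For instance
  ∂abc = bc − ac + ab.
The 3×1 boundary matrix has rank 1 and Smith normal form diag(1).

From H_k ≅ ker(∂_k) / im(∂_{k+1}) we obtain:

  H_0: rank C_0 − rank ∂_1 = 3 − 2 = 1, and the invariant factors of ∂_1 are all 1, so H_0 ≅ Z.
  H_1: rank ker ∂_1 − rank ∂_2 = (3 − 2) − 1 = 0, and the invariant factors of ∂_2 are all 1, so H_1 ≅ 0.
  H_2: rank ker ∂_2 − rank ∂_3 = (1 − 1) − 0 = 0, and there is no ∂_3, so H_2 ≅ 0.

As a check, the Euler characteristic is 3 − 3 + 1 = 1, which agrees with 1 − 0 + 0 = 1.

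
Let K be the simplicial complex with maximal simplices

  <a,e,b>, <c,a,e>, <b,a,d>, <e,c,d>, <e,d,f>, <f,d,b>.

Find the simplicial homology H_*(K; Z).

K has 6 vertices, 12 edges, 6 triangles.
rank ∂_0 = 0, rank ∂_1 = 5 ⇒ b_0 = 6 − 0 − 5 = 1; all invariant factors of ∂_1 are 1 so no torsion. So H_0 = Z.
rank ∂_1 = 5, rank ∂_2 = 6 ⇒ b_1 = 12 − 5 − 6 = 1; all invariant factors of ∂_2 are 1 so no torsion. So H_1 = Z.
rank ∂_2 = 6, rank ∂_3 = 0 ⇒ b_2 = 6 − 6 − 0 = 0. So H_2 = 0.

H_0 = Z,  H_1 = Z,  H_2 = 0.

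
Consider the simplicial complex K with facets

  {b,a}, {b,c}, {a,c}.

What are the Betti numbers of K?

b_0 = 1, b_1 = 1.

Take the total order a < b < c on the vertex set. Then K (dimension 1) consists of the simplices:

  0-simplices (3): a, b, c
  1-simplices (3): ab, ac, bc

so the chain groups are C_0 ≅ Z^3, C_1 ≅ Z^3.

The boundary map ∂_1: C_1 → C_0 is given by ∂[p,q] = [q] − [p]. For instance
  ∂ab = b − a.
As a 3×3 matrix over Z this has rank 2, with invariant factors (1,1).

Reading off H_k = ker ∂_k / im ∂_{k+1}:

  H_0: rank C_0 − rank ∂_1 = 3 − 2 = 1, and the invariant factors of ∂_1 are all 1, so H_0 ≅ Z.
  H_1: rank ker ∂_1 − rank ∂_2 = (3 − 2) − 0 = 1, and there is no ∂_2, so H_1 ≅ Z.

Hence the Betti numbers are b_0 = 1, b_1 = 1.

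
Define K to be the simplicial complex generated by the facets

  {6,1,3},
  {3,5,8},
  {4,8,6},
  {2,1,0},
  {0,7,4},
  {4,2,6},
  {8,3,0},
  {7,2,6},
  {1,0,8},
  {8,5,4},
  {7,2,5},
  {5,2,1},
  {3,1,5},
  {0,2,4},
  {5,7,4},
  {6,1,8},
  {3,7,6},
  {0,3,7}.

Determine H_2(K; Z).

H_2 ≅ 0.

Take the total order 0 < 1 < 2 < 3 < 4 < 5 < 6 < 7 < 8 on the vertex set. Then K (dimension 2) consists of the simplices:

  0-simplices (9): [0], [1], [2], [3], [4], [5], [6], [7], [8]
  1-simplices (27): (27 of them)
  2-simplices (18): [0,1,2], [0,1,8], [0,2,4], [0,3,7], [0,3,8], [0,4,7], [1,2,5], [1,3,5], [1,3,6], [1,6,8], [2,4,6], [2,5,7], [2,6,7], [3,5,8], [3,6,7], [4,5,7], [4,5,8], [4,6,8]

Hence C_0 ≅ Z^9, C_1 ≅ Z^27, C_2 ≅ Z^18.

∂_1: C_1 → C_0 sends each edge [p,q] (with p < q) to q − p.
As a 9×27 matrix over Z this has rank 8, with invariant factors (1,1,1,1,1,1,1,1).

∂_2: C_2 → C_1 maps a triangle to the signed sum of its edges. For instance
  ∂[0,3,7] = [3,7] − [0,7] + [0,3],
  ∂[4,5,8] = [5,8] − [4,8] + [4,5].
The resulting 27×18 matrix has rank 18, and its Smith normal form has invariant factors (1,1,1,1,1,1,1,1,1,1,1,1,1,1,1,1,1,2).

From H_k ≅ ker(∂_k) / im(∂_{k+1}) we obtain:

  H_2: rank ker ∂_2 − rank ∂_3 = (18 − 18) − 0 = 0, and there is no ∂_3, so H_2 ≅ 0.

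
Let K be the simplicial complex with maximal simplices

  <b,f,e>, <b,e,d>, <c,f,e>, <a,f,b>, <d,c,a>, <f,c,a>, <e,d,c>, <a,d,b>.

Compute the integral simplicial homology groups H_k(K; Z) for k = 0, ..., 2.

H_0 ≅ Z,  H_1 = 0,  H_2 ≅ Z.

K has 6 vertices, 12 edges, 8 triangles.
rank ∂_0 = 0, rank ∂_1 = 5 ⇒ b_0 = 6 − 0 − 5 = 1; all invariant factors of ∂_1 are 1 so no torsion. So H_0 ≅ Z.
rank ∂_1 = 5, rank ∂_2 = 7 ⇒ b_1 = 12 − 5 − 7 = 0; all invariant factors of ∂_2 are 1 so no torsion. So H_1 ≅ 0.
rank ∂_2 = 7, rank ∂_3 = 0 ⇒ b_2 = 8 − 7 − 0 = 1. So H_2 ≅ Z.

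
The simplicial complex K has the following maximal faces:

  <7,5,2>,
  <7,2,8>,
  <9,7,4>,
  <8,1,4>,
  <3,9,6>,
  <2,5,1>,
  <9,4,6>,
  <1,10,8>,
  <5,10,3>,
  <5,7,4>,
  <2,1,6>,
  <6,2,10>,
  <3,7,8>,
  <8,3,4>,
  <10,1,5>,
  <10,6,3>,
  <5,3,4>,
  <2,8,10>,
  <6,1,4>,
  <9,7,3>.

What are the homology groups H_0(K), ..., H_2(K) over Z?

H_0 ≅ Z,  H_1 ≅ Z ⊕ Z/2,  H_2 = 0.

K has 10 vertices, 30 edges, 20 triangles.
rank ∂_0 = 0, rank ∂_1 = 9 ⇒ b_0 = 10 − 0 − 9 = 1; all invariant factors of ∂_1 are 1 so no torsion. So H_0 = Z.
rank ∂_1 = 9, rank ∂_2 = 20 ⇒ b_1 = 30 − 9 − 20 = 1; ∂_2 has invariant factor(s) [2] giving torsion. So H_1 = Z ⊕ Z/2.
rank ∂_2 = 20, rank ∂_3 = 0 ⇒ b_2 = 20 − 20 − 0 = 0. So H_2 = 0.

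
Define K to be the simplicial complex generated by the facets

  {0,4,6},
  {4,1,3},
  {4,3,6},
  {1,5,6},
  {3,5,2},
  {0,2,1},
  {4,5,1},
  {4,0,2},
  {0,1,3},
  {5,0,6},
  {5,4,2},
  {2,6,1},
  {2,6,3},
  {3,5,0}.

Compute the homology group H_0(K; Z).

Order the vertices as 0 < 1 < 2 < 3 < 4 < 5 < 6. Listing each simplex with vertices in this order, K has dimension 2 with simplices:

  0-simplices (7): [0], [1], [2], [3], [4], [5], [6]
  1-simplices (21): [0,1], [0,2], [0,3], [0,4], [0,5], [0,6], [1,2], [1,3], [1,4], [1,5], [1,6], [2,3], [2,4], [2,5], [2,6], [3,4], [3,5], [3,6], [4,5], [4,6], [5,6]
  2-simplices (14): [0,1,2], [0,1,3], [0,2,4], [0,3,5], [0,4,6], [0,5,6], [1,2,6], [1,3,4], [1,4,5], [1,5,6], [2,3,5], [2,3,6], [2,4,5], [3,4,6]

Hence C_0 ≅ Z^7, C_1 ≅ Z^21, C_2 ≅ Z^14.

∂_1: C_1 → C_0 is given by ∂[p,q] = [q] − [p]. For instance
  ∂[2,4] = [4] − [2].
As a 7×21 matrix over Z this has rank 6, with invariant factors (1,1,1,1,1,1).

The boundary map ∂_2: C_2 → C_1 acts by ∂[p,q,r] = [q,r] − [p,r] + [p,q]. For instance
  ∂[2,3,5] = [3,5] − [2,5] + [2,3],
  ∂[2,3,6] = [3,6] − [2,6] + [2,3].
As a 21×14 matrix over Z this has rank 13, with invariant factors (1,1,1,1,1,1,1,1,1,1,1,1,1).

Reading off H_k = ker ∂_k / im ∂_{k+1}:

  H_0: rank C_0 − rank ∂_1 = 7 − 6 = 1, and the invariant factors of ∂_1 are all 1, so H_0 ≅ Z.

H_0 = Z.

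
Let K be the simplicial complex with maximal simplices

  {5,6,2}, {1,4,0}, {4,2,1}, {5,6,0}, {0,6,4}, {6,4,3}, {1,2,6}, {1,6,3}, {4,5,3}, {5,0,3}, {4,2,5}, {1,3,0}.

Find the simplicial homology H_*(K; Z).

Fix the vertex order 0 < 1 < 2 < 3 < 4 < 5 < 6 and write every simplex with vertices in increasing order. Then dim K = 2 and the simplices of K are:

  0-simplices (7): [0], [1], [2], [3], [4], [5], [6]
  1-simplices (18): [0,1], [0,3], [0,4], [0,5], [0,6], [1,2], [1,3], [1,4], [1,6], [2,4], [2,5], [2,6], [3,4], [3,5], [3,6], [4,5], [4,6], [5,6]
  2-simplices (12): [0,1,3], [0,1,4], [0,3,5], [0,4,6], [0,5,6], [1,2,4], [1,2,6], [1,3,6], [2,4,5], [2,5,6], [3,4,5], [3,4,6]

Hence C_0 ≅ Z^7, C_1 ≅ Z^18, C_2 ≅ Z^12.

∂_1: C_1 → C_0 maps an edge to its endpoints' difference, ∂[p,q] = q − p. For instance
  ∂[0,5] = [5] − [0].
The 7×18 boundary matrix has rank 6 and Smith normal form diag(1,1,1,1,1,1).

Boundary ∂_2: C_2 → C_1 maps a triangle to the signed sum of its edges. For instance
  ∂[2,4,5] = [4,5] − [2,5] + [2,4],
  ∂[1,3,6] = [3,6] − [1,6] + [1,3].
As a 18×12 matrix over Z this has rank 12, with invariant factors (1,1,1,1,1,1,1,1,1,1,1,2).

From H_k ≅ ker(∂_k) / im(∂_{k+1}) we obtain:

  H_0: rank C_0 − rank ∂_1 = 7 − 6 = 1, and the invariant factors of ∂_1 are all 1, so H_0 ≅ Z.
  H_1: rank ker ∂_1 − rank ∂_2 = (18 − 6) − 12 = 0, and ∂_2 has invariant factor 2 > 1, so H_1 ≅ Z/2.
  H_2: rank ker ∂_2 − rank ∂_3 = (12 − 12) − 0 = 0, and there is no ∂_3, so H_2 ≅ 0.

H_0 = Z,  H_1 = Z/2,  H_2 = 0.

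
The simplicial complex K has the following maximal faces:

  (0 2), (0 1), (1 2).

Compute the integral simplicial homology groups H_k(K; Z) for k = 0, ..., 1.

H_0 ≅ Z,  H_1 ≅ Z.

Order the vertices as 0 < 1 < 2. Listing each simplex with vertices in this order, K has dimension 1 with simplices:

  0-simplices (3): [0], [1], [2]
  1-simplices (3): [0,1], [0,2], [1,2]

so the chain groups are C_0 ≅ Z^3, C_1 ≅ Z^3.

Boundary ∂_1: C_1 → C_0 maps an edge to its endpoints' difference, ∂[p,q] = q − p. For instance
  ∂[0,1] = [1] − [0].
This gives a 3×3 integer matrix of rank 2; reducing to Smith normal form yields diagonal entries (1,1).

Reading off H_k = ker ∂_k / im ∂_{k+1}:

  H_0: rank C_0 − rank ∂_1 = 3 − 2 = 1, and the invariant factors of ∂_1 are all 1, so H_0 ≅ Z.
  H_1: rank ker ∂_1 − rank ∂_2 = (3 − 2) − 0 = 1, and there is no ∂_2, so H_1 ≅ Z.

As a check, the Euler characteristic is 3 − 3 = 0, which agrees with 1 − 1 = 0.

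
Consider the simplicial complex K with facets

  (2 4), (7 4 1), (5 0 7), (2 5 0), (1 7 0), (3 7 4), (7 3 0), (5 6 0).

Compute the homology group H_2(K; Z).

H_2 = 0.

We work with the vertex ordering 0 < 1 < 2 < 3 < 4 < 5 < 6 < 7. The simplices of K, each written with vertices in increasing order, are:

  0-simplices (8): [0], [1], [2], [3], [4], [5], [6], [7]
  1-simplices (15): [0,1], [0,2], [0,3], [0,5], [0,6], [0,7], [1,4], [1,7], [2,4], [2,5], [3,4], [3,7], [4,7], [5,6], [5,7]
  2-simplices (7): [0,1,7], [0,2,5], [0,3,7], [0,5,6], [0,5,7], [1,4,7], [3,4,7]

so the chain groups are C_0 ≅ Z^8, C_1 ≅ Z^15, C_2 ≅ Z^7.

Boundary ∂_1: C_1 → C_0 sends each edge [p,q] (with p < q) to q − p. For instance
  ∂[0,6] = [6] − [0].
The 8×15 boundary matrix has rank 7 and Smith normal form diag(1,1,1,1,1,1,1).

The boundary map ∂_2: C_2 → C_1 acts by ∂[p,q,r] = [q,r] − [p,r] + [p,q]. For instance
  ∂[0,5,6] = [5,6] − [0,6] + [0,5],
  ∂[0,2,5] = [2,5] − [0,5] + [0,2].
This gives a 15×7 integer matrix of rank 7; reducing to Smith normal form yields diagonal entries (1,1,1,1,1,1,1).

From H_k ≅ ker(∂_k) / im(∂_{k+1}) we obtain:

  H_2: rank ker ∂_2 − rank ∂_3 = (7 − 7) − 0 = 0, and there is no ∂_3, so H_2 ≅ 0.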